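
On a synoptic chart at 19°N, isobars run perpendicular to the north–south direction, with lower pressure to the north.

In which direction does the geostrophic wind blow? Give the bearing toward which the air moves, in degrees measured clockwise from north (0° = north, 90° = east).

090°

The pressure-gradient force points toward the north (bearing 000°).
Geostrophic balance: in the Northern Hemisphere the Coriolis force deflects motion to the right, so the geostrophic wind blows 90° to the right of the pressure-gradient force (low pressure on the left).
Rotating 000° by 90° clockwise gives 090° — the wind blows toward the east.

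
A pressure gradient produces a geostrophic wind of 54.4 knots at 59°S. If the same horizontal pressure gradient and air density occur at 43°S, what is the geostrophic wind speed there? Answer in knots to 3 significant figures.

68.4 knots

With the same pressure gradient and density, V_g ∝ 1/f ∝ 1/sin φ.
V₂ = V₁ · sin φ₁ / sin φ₂ = 54.4 × sin 59° / sin 43°
V₂ = 54.4 × 0.8572/0.6820 = 68.4 knots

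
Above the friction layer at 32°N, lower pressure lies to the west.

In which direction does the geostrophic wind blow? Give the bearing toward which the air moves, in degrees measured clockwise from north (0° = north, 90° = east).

000°

The pressure-gradient force points toward the west (bearing 270°).
Geostrophic balance: in the Northern Hemisphere the Coriolis force deflects motion to the right, so the geostrophic wind blows 90° to the right of the pressure-gradient force (low pressure on the left).
Rotating 270° by 90° clockwise gives 000° — the wind blows toward the north.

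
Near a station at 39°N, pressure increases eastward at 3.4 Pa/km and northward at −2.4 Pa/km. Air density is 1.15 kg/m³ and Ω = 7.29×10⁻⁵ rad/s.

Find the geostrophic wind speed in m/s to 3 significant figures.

39.4 m/s

Coriolis parameter at 39°N:
f = 2Ω sin φ = 2 × 7.29×10⁻⁵ × sin 39° = 9.18×10⁻⁵ s⁻¹
Component geostrophic relations (x east, y north):
u_g = −(1/(fρ)) ∂P/∂y,  v_g = (1/(fρ)) ∂P/∂x
u_g = −(−2.4×10⁻³)/(9.18×10⁻⁵ × 1.15) = 22.7 m/s;  v_g = (3.4×10⁻³)/(9.18×10⁻⁵ × 1.15) = 32.2 m/s
|V_g| = √(u_g² + v_g²) = 39.4 m/s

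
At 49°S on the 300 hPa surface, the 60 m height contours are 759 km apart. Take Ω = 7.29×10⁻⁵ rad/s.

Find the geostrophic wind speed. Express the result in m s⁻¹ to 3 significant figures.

Coriolis parameter at 49°S:
f = 2Ω sin φ = 2 × 7.29×10⁻⁵ × sin 49° = 1.10×10⁻⁴ s⁻¹
Height gradient: |∂Z/∂n| = 60 m / 759000 m = 7.91×10⁻⁵
On a pressure surface, geostrophic balance gives V_g = (g/f)|∂Z/∂n|:
V_g = 9.81 × 7.91×10⁻⁵ / 1.10×10⁻⁴ = 7.05 m/s

7.05 m s⁻¹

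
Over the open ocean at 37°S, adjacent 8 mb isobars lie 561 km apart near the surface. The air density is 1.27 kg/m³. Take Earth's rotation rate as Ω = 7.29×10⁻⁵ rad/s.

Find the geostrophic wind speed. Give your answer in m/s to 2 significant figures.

13 m/s

Coriolis parameter at 37°S:
f = 2Ω sin φ = 2 × 7.29×10⁻⁵ × sin 37° = 8.77×10⁻⁵ s⁻¹
Pressure gradient: |∂P/∂n| = 800 Pa / 561000 m = 1.43×10⁻³ Pa/m
Geostrophic balance (pressure-gradient force = Coriolis force):
V_g = (1/(fρ)) |∂P/∂n| = 1.43×10⁻³ / (8.77×10⁻⁵ × 1.27) = 12.8 m/s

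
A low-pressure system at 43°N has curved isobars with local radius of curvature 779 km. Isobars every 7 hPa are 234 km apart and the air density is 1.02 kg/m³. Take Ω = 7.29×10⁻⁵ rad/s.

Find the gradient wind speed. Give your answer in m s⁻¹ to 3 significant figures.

Coriolis parameter at 43°N:
f = 2Ω sin φ = 2 × 7.29×10⁻⁵ × sin 43° = 9.94×10⁻⁵ s⁻¹
Pressure gradient: |∂P/∂n| = 700 Pa / 234000 m = 2.99×10⁻³ Pa/m
Geostrophic speed: V_g = |∂P/∂n|/(fρ) = 2.99×10⁻³/(9.94×10⁻⁵ × 1.02) = 29.5 m/s
Around a low, centrifugal force acts outward with Coriolis, so pressure-gradient force balances both:
(1/ρ)|∂P/∂n| = fV + V²/R  →  V² + fR·V − fR·V_g = 0
With fR = 9.94×10⁻⁵ × 779×10³ m = 77.5 m/s:
V = [−fR + √((fR)² + 4 fR V_g)]/2 = [−77.5 + √(77.5² + 4×77.5×29.5)]/2 = 22.8 m/s
Subgeostrophic (V < V_g = 29.5 m/s), as expected around a low.

22.8 m s⁻¹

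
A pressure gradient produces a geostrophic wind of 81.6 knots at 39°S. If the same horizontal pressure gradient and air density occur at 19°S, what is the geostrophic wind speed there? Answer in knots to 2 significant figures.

With the same pressure gradient and density, V_g ∝ 1/f ∝ 1/sin φ.
V₂ = V₁ · sin φ₁ / sin φ₂ = 81.6 × sin 39° / sin 19°
V₂ = 81.6 × 0.6293/0.3256 = 160 knots

160 knots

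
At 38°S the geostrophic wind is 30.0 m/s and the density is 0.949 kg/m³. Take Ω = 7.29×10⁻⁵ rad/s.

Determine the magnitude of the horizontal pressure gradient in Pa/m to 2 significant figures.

Coriolis parameter at 38°S:
f = 2Ω sin φ = 2 × 7.29×10⁻⁵ × sin 38° = 8.98×10⁻⁵ s⁻¹
Geostrophic balance rearranged: |∂P/∂n| = f ρ V_g
|∂P/∂n| = 8.98×10⁻⁵ × 0.949 × 30.0 = 2.56×10⁻³ Pa/m

2.6×10⁻³ Pa/m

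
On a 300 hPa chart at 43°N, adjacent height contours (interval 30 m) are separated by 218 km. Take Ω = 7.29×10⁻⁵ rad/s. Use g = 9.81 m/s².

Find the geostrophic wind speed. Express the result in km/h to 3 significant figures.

Coriolis parameter at 43°N:
f = 2Ω sin φ = 2 × 7.29×10⁻⁵ × sin 43° = 9.94×10⁻⁵ s⁻¹
Height gradient: |∂Z/∂n| = 30 m / 218000 m = 1.38×10⁻⁴
On a pressure surface, geostrophic balance gives V_g = (g/f)|∂Z/∂n|:
V_g = 9.81 × 1.38×10⁻⁴ / 9.94×10⁻⁵ = 13.6 m/s
Converting: 13.6 m/s × 3.6 = 48.9 km/h

48.9 km/h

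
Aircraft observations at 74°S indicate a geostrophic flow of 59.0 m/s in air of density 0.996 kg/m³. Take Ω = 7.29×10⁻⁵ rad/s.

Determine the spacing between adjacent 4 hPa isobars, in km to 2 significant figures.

Coriolis parameter at 74°S:
f = 2Ω sin φ = 2 × 7.29×10⁻⁵ × sin 74° = 1.40×10⁻⁴ s⁻¹
Geostrophic balance rearranged: |∂P/∂n| = f ρ V_g
|∂P/∂n| = 1.40×10⁻⁴ × 0.996 × 59.0 = 8.24×10⁻³ Pa/m
Isobar spacing: Δn = ΔP/|∂P/∂n| = 400 Pa / 8.24×10⁻³ Pa/m = 48568 m ≈ 49 km

49 km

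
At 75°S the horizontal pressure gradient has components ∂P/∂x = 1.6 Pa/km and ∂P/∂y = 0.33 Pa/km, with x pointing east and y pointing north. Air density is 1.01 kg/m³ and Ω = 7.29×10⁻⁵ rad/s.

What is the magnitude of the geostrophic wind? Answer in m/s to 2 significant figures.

11 m/s

Coriolis parameter at 75°S:
f = 2Ω sin φ = 2 × 7.29×10⁻⁵ × sin 75° = 1.41×10⁻⁴ s⁻¹
In the Southern Hemisphere f is negative: f = −1.41×10⁻⁴ s⁻¹.
Component geostrophic relations (x east, y north):
u_g = −(1/(fρ)) ∂P/∂y,  v_g = (1/(fρ)) ∂P/∂x
u_g = −(0.33×10⁻³)/(−1.41×10⁻⁴ × 1.01) = 2.32 m/s;  v_g = (1.6×10⁻³)/(−1.41×10⁻⁴ × 1.01) = −11.2 m/s
|V_g| = √(u_g² + v_g²) = 11.5 m/s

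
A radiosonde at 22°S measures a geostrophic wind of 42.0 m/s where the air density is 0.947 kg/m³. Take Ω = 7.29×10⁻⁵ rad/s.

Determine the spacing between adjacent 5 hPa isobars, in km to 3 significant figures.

Coriolis parameter at 22°S:
f = 2Ω sin φ = 2 × 7.29×10⁻⁵ × sin 22° = 5.46×10⁻⁵ s⁻¹
Geostrophic balance rearranged: |∂P/∂n| = f ρ V_g
|∂P/∂n| = 5.46×10⁻⁵ × 0.947 × 42.0 = 2.17×10⁻³ Pa/m
Isobar spacing: Δn = ΔP/|∂P/∂n| = 500 Pa / 2.17×10⁻³ Pa/m = 230164 m ≈ 230 km

230 km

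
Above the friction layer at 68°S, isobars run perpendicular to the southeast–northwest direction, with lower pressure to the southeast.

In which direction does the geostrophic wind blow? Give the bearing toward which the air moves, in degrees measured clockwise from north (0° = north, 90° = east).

045°

The pressure-gradient force points toward the southeast (bearing 135°).
Geostrophic balance: in the Southern Hemisphere the Coriolis force deflects motion to the left, so the geostrophic wind blows 90° to the left of the pressure-gradient force (low pressure on the right).
Rotating 135° by 90° counterclockwise gives 045° — the wind blows toward the northeast.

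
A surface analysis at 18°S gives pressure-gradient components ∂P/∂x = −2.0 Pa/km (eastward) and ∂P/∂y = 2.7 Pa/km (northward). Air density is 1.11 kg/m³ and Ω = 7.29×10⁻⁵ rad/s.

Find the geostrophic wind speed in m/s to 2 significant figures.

Coriolis parameter at 18°S:
f = 2Ω sin φ = 2 × 7.29×10⁻⁵ × sin 18° = 4.51×10⁻⁵ s⁻¹
In the Southern Hemisphere f is negative: f = −4.51×10⁻⁵ s⁻¹.
Component geostrophic relations (x east, y north):
u_g = −(1/(fρ)) ∂P/∂y,  v_g = (1/(fρ)) ∂P/∂x
u_g = −(2.7×10⁻³)/(−4.51×10⁻⁵ × 1.11) = 54.0 m/s;  v_g = (−2.0×10⁻³)/(−4.51×10⁻⁵ × 1.11) = 40.0 m/s
|V_g| = √(u_g² + v_g²) = 67.2 m/s

67 m/s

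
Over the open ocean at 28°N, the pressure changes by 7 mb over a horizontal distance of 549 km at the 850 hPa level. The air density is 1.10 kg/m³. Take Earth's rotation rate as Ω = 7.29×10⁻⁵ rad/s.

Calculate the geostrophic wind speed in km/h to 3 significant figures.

Coriolis parameter at 28°N:
f = 2Ω sin φ = 2 × 7.29×10⁻⁵ × sin 28° = 6.84×10⁻⁵ s⁻¹
Pressure gradient: |∂P/∂n| = 700 Pa / 549000 m = 1.28×10⁻³ Pa/m
Geostrophic balance (pressure-gradient force = Coriolis force):
V_g = (1/(fρ)) |∂P/∂n| = 1.28×10⁻³ / (6.84×10⁻⁵ × 1.10) = 16.9 m/s
Converting: 16.9 m/s × 3.6 = 61.0 km/h

61.0 km/h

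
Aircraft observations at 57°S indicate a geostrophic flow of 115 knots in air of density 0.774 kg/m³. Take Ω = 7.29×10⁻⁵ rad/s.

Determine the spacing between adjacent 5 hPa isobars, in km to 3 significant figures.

89.3 km

Coriolis parameter at 57°S:
f = 2Ω sin φ = 2 × 7.29×10⁻⁵ × sin 57° = 1.22×10⁻⁴ s⁻¹
Wind speed in SI: 115 knots = 59.2 m/s
Geostrophic balance rearranged: |∂P/∂n| = f ρ V_g
|∂P/∂n| = 1.22×10⁻⁴ × 0.774 × 59.2 = 5.60×10⁻³ Pa/m
Isobar spacing: Δn = ΔP/|∂P/∂n| = 500 Pa / 5.60×10⁻³ Pa/m = 89299 m ≈ 89.3 km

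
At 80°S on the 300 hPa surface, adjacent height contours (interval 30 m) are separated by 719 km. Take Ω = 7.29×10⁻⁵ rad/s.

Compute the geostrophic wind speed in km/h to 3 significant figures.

10.3 km/h

Coriolis parameter at 80°S:
f = 2Ω sin φ = 2 × 7.29×10⁻⁵ × sin 80° = 1.44×10⁻⁴ s⁻¹
Height gradient: |∂Z/∂n| = 30 m / 719000 m = 4.17×10⁻⁵
On a pressure surface, geostrophic balance gives V_g = (g/f)|∂Z/∂n|:
V_g = 9.81 × 4.17×10⁻⁵ / 1.44×10⁻⁴ = 2.85 m/s
Converting: 2.85 m/s × 3.6 = 10.3 km/h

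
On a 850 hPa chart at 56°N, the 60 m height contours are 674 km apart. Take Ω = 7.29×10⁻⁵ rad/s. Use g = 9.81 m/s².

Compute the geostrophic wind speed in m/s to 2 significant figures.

7.2 m/s

Coriolis parameter at 56°N:
f = 2Ω sin φ = 2 × 7.29×10⁻⁵ × sin 56° = 1.21×10⁻⁴ s⁻¹
Height gradient: |∂Z/∂n| = 60 m / 674000 m = 8.90×10⁻⁵
On a pressure surface, geostrophic balance gives V_g = (g/f)|∂Z/∂n|:
V_g = 9.81 × 8.90×10⁻⁵ / 1.21×10⁻⁴ = 7.22 m/s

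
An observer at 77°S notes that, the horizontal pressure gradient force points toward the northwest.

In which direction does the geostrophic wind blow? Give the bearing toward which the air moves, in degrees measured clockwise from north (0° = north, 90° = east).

The pressure-gradient force points toward the northwest (bearing 315°).
Geostrophic balance: in the Southern Hemisphere the Coriolis force deflects motion to the left, so the geostrophic wind blows 90° to the left of the pressure-gradient force (low pressure on the right).
Rotating 315° by 90° counterclockwise gives 225° — the wind blows toward the southwest.

225°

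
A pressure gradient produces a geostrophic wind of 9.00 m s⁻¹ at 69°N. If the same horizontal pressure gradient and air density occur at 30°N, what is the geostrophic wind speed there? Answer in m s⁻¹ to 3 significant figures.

16.8 m s⁻¹

With the same pressure gradient and density, V_g ∝ 1/f ∝ 1/sin φ.
V₂ = V₁ · sin φ₁ / sin φ₂ = 9.00 × sin 69° / sin 30°
V₂ = 9.00 × 0.9336/0.5000 = 16.8 m s⁻¹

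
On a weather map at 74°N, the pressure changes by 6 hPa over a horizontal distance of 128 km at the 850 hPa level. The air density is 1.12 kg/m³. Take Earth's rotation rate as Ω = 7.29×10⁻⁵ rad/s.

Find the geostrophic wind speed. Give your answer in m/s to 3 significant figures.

29.9 m/s

Coriolis parameter at 74°N:
f = 2Ω sin φ = 2 × 7.29×10⁻⁵ × sin 74° = 1.40×10⁻⁴ s⁻¹
Pressure gradient: |∂P/∂n| = 600 Pa / 128000 m = 4.69×10⁻³ Pa/m
Geostrophic balance (pressure-gradient force = Coriolis force):
V_g = (1/(fρ)) |∂P/∂n| = 4.69×10⁻³ / (1.40×10⁻⁴ × 1.12) = 29.9 m/s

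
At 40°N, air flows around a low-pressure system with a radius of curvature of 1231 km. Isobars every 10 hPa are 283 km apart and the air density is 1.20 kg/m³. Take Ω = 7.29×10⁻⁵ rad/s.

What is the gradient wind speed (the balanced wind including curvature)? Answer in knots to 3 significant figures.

Coriolis parameter at 40°N:
f = 2Ω sin φ = 2 × 7.29×10⁻⁵ × sin 40° = 9.37×10⁻⁵ s⁻¹
Pressure gradient: |∂P/∂n| = 1000 Pa / 283000 m = 3.53×10⁻³ Pa/m
Geostrophic speed: V_g = |∂P/∂n|/(fρ) = 3.53×10⁻³/(9.37×10⁻⁵ × 1.20) = 31.4 m/s
Around a low, centrifugal force acts outward with Coriolis, so pressure-gradient force balances both:
(1/ρ)|∂P/∂n| = fV + V²/R  →  V² + fR·V − fR·V_g = 0
With fR = 9.37×10⁻⁵ × 1231×10³ m = 115 m/s:
V = [−fR + √((fR)² + 4 fR V_g)]/2 = [−115 + √(115² + 4×115×31.4)]/2 = 25.7 m/s
Subgeostrophic (V < V_g = 31.4 m/s), as expected around a low.
Converting: 25.7 m/s × 1.944 = 50.0 knots

50.0 knots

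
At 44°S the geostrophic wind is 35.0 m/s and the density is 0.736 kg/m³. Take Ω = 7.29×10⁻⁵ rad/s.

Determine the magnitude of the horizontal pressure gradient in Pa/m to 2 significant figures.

Coriolis parameter at 44°S:
f = 2Ω sin φ = 2 × 7.29×10⁻⁵ × sin 44° = 1.01×10⁻⁴ s⁻¹
Geostrophic balance rearranged: |∂P/∂n| = f ρ V_g
|∂P/∂n| = 1.01×10⁻⁴ × 0.736 × 35.0 = 2.61×10⁻³ Pa/m

2.6×10⁻³ Pa/m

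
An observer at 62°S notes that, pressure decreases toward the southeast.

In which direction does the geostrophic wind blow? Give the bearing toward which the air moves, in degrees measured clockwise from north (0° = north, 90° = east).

045°

The pressure-gradient force points toward the southeast (bearing 135°).
Geostrophic balance: in the Southern Hemisphere the Coriolis force deflects motion to the left, so the geostrophic wind blows 90° to the left of the pressure-gradient force (low pressure on the right).
Rotating 135° by 90° counterclockwise gives 045° — the wind blows toward the northeast.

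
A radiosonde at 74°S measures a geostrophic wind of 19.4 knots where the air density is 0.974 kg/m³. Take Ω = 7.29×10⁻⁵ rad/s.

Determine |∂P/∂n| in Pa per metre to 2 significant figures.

1.4×10⁻³ Pa/m

Coriolis parameter at 74°S:
f = 2Ω sin φ = 2 × 7.29×10⁻⁵ × sin 74° = 1.40×10⁻⁴ s⁻¹
Wind speed in SI: 19.4 knots = 9.98 m/s
Geostrophic balance rearranged: |∂P/∂n| = f ρ V_g
|∂P/∂n| = 1.40×10⁻⁴ × 0.974 × 9.98 = 1.36×10⁻³ Pa/m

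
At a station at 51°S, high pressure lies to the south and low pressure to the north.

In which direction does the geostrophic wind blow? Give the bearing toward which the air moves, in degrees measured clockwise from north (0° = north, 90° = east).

270°

The pressure-gradient force points toward the north (bearing 000°).
Geostrophic balance: in the Southern Hemisphere the Coriolis force deflects motion to the left, so the geostrophic wind blows 90° to the left of the pressure-gradient force (low pressure on the right).
Rotating 000° by 90° counterclockwise gives 270° — the wind blows toward the west.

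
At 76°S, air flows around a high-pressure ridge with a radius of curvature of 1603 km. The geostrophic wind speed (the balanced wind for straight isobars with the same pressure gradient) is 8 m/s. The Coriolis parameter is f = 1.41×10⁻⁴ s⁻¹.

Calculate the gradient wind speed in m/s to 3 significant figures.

Around a high, pressure-gradient force acts outward with centrifugal, so Coriolis balances both:
fV = (1/ρ)|∂P/∂n| + V²/R  →  V² − fR·V + fR·V_g = 0
With fR = 1.41×10⁻⁴ × 1603×10³ m = 226 m/s:
V = [fR − √((fR)² − 4 fR V_g)]/2 = [226 − √(226² − 4×226×8)]/2 = 8.31 m/s
Supergeostrophic (V > V_g = 8 m/s), as expected around a high.

8.31 m/s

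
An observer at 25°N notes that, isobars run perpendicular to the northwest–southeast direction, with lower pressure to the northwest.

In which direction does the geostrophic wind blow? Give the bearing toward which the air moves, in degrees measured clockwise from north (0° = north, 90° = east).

The pressure-gradient force points toward the northwest (bearing 315°).
Geostrophic balance: in the Northern Hemisphere the Coriolis force deflects motion to the right, so the geostrophic wind blows 90° to the right of the pressure-gradient force (low pressure on the left).
Rotating 315° by 90° clockwise gives 045° — the wind blows toward the northeast.

045°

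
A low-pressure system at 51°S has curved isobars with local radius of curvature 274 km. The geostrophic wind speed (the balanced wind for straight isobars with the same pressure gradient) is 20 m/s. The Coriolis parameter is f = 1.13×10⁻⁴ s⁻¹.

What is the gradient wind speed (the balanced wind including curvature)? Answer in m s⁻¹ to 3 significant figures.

13.8 m s⁻¹

Around a low, centrifugal force acts outward with Coriolis, so pressure-gradient force balances both:
(1/ρ)|∂P/∂n| = fV + V²/R  →  V² + fR·V − fR·V_g = 0
With fR = 1.13×10⁻⁴ × 274×10³ m = 31.0 m/s:
V = [−fR + √((fR)² + 4 fR V_g)]/2 = [−31.0 + √(31.0² + 4×31.0×20)]/2 = 13.8 m/s
Subgeostrophic (V < V_g = 20 m/s), as expected around a low.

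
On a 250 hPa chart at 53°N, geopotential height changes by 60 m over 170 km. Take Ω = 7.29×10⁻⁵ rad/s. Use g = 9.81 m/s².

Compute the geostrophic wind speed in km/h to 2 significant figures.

110 km/h

Coriolis parameter at 53°N:
f = 2Ω sin φ = 2 × 7.29×10⁻⁵ × sin 53° = 1.16×10⁻⁴ s⁻¹
Height gradient: |∂Z/∂n| = 60 m / 170000 m = 3.53×10⁻⁴
On a pressure surface, geostrophic balance gives V_g = (g/f)|∂Z/∂n|:
V_g = 9.81 × 3.53×10⁻⁴ / 1.16×10⁻⁴ = 29.7 m/s
Converting: 29.7 m/s × 3.6 = 110 km/h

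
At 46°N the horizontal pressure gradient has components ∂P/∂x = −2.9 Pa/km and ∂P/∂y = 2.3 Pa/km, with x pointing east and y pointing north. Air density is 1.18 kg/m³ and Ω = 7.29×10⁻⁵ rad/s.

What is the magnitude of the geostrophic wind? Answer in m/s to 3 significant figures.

Coriolis parameter at 46°N:
f = 2Ω sin φ = 2 × 7.29×10⁻⁵ × sin 46° = 1.05×10⁻⁴ s⁻¹
Component geostrophic relations (x east, y north):
u_g = −(1/(fρ)) ∂P/∂y,  v_g = (1/(fρ)) ∂P/∂x
u_g = −(2.3×10⁻³)/(1.05×10⁻⁴ × 1.18) = −18.6 m/s;  v_g = (−2.9×10⁻³)/(1.05×10⁻⁴ × 1.18) = −23.4 m/s
|V_g| = √(u_g² + v_g²) = 29.9 m/s

29.9 m/s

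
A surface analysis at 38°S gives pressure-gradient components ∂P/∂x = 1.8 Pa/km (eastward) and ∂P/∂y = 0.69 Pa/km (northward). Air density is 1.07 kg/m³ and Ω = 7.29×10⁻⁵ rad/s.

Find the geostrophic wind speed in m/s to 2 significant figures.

20 m/s

Coriolis parameter at 38°S:
f = 2Ω sin φ = 2 × 7.29×10⁻⁵ × sin 38° = 8.98×10⁻⁵ s⁻¹
In the Southern Hemisphere f is negative: f = −8.98×10⁻⁵ s⁻¹.
Component geostrophic relations (x east, y north):
u_g = −(1/(fρ)) ∂P/∂y,  v_g = (1/(fρ)) ∂P/∂x
u_g = −(0.69×10⁻³)/(−8.98×10⁻⁵ × 1.07) = 7.18 m/s;  v_g = (1.8×10⁻³)/(−8.98×10⁻⁵ × 1.07) = −18.7 m/s
|V_g| = √(u_g² + v_g²) = 20.1 m/s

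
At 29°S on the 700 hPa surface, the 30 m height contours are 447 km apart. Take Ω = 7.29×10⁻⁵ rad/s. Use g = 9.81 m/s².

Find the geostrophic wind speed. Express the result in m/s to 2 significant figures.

9.3 m/s

Coriolis parameter at 29°S:
f = 2Ω sin φ = 2 × 7.29×10⁻⁵ × sin 29° = 7.07×10⁻⁵ s⁻¹
Height gradient: |∂Z/∂n| = 30 m / 447000 m = 6.71×10⁻⁵
On a pressure surface, geostrophic balance gives V_g = (g/f)|∂Z/∂n|:
V_g = 9.81 × 6.71×10⁻⁵ / 7.07×10⁻⁵ = 9.31 m/s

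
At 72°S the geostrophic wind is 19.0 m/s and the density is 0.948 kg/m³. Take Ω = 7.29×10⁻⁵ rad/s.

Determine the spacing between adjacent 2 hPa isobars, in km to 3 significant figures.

Coriolis parameter at 72°S:
f = 2Ω sin φ = 2 × 7.29×10⁻⁵ × sin 72° = 1.39×10⁻⁴ s⁻¹
Geostrophic balance rearranged: |∂P/∂n| = f ρ V_g
|∂P/∂n| = 1.39×10⁻⁴ × 0.948 × 19.0 = 2.50×10⁻³ Pa/m
Isobar spacing: Δn = ΔP/|∂P/∂n| = 200 Pa / 2.50×10⁻³ Pa/m = 80076 m ≈ 80.1 km

80.1 km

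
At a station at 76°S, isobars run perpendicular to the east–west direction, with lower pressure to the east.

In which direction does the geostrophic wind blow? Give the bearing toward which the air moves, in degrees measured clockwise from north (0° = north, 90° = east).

The pressure-gradient force points toward the east (bearing 090°).
Geostrophic balance: in the Southern Hemisphere the Coriolis force deflects motion to the left, so the geostrophic wind blows 90° to the left of the pressure-gradient force (low pressure on the right).
Rotating 090° by 90° counterclockwise gives 000° — the wind blows toward the north.

000°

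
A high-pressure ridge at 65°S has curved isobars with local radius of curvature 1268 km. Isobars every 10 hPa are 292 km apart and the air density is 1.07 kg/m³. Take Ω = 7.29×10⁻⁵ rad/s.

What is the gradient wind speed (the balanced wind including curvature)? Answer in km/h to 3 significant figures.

106 km/h

Coriolis parameter at 65°S:
f = 2Ω sin φ = 2 × 7.29×10⁻⁵ × sin 65° = 1.32×10⁻⁴ s⁻¹
Pressure gradient: |∂P/∂n| = 1000 Pa / 292000 m = 3.42×10⁻³ Pa/m
Geostrophic speed: V_g = |∂P/∂n|/(fρ) = 3.42×10⁻³/(1.32×10⁻⁴ × 1.07) = 24.2 m/s
Around a high, pressure-gradient force acts outward with centrifugal, so Coriolis balances both:
fV = (1/ρ)|∂P/∂n| + V²/R  →  V² − fR·V + fR·V_g = 0
With fR = 1.32×10⁻⁴ × 1268×10³ m = 168 m/s:
V = [fR − √((fR)² − 4 fR V_g)]/2 = [168 − √(168² − 4×168×24.2)]/2 = 29.4 m/s
Supergeostrophic (V > V_g = 24.2 m/s), as expected around a high.
Converting: 29.4 m/s × 3.6 = 106 km/h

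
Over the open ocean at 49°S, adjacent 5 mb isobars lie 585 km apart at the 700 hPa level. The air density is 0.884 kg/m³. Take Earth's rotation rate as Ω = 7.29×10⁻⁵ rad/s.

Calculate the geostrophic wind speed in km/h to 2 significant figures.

Coriolis parameter at 49°S:
f = 2Ω sin φ = 2 × 7.29×10⁻⁵ × sin 49° = 1.10×10⁻⁴ s⁻¹
Pressure gradient: |∂P/∂n| = 500 Pa / 585000 m = 8.55×10⁻⁴ Pa/m
Geostrophic balance (pressure-gradient force = Coriolis force):
V_g = (1/(fρ)) |∂P/∂n| = 8.55×10⁻⁴ / (1.10×10⁻⁴ × 0.884) = 8.79 m/s
Converting: 8.79 m/s × 3.6 = 32 km/h

32 km/h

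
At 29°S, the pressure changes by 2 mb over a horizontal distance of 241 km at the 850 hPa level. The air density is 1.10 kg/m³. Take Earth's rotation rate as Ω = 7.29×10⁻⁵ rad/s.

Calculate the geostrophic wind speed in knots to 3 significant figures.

20.7 knots

Coriolis parameter at 29°S:
f = 2Ω sin φ = 2 × 7.29×10⁻⁵ × sin 29° = 7.07×10⁻⁵ s⁻¹
Pressure gradient: |∂P/∂n| = 200 Pa / 241000 m = 8.30×10⁻⁴ Pa/m
Geostrophic balance (pressure-gradient force = Coriolis force):
V_g = (1/(fρ)) |∂P/∂n| = 8.30×10⁻⁴ / (7.07×10⁻⁵ × 1.10) = 10.7 m/s
Converting: 10.7 m/s × 1.944 = 20.7 knots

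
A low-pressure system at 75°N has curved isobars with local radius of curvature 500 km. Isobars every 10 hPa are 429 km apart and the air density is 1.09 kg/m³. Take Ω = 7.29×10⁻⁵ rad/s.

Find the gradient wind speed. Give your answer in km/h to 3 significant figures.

46.2 km/h

Coriolis parameter at 75°N:
f = 2Ω sin φ = 2 × 7.29×10⁻⁵ × sin 75° = 1.41×10⁻⁴ s⁻¹
Pressure gradient: |∂P/∂n| = 1000 Pa / 429000 m = 2.33×10⁻³ Pa/m
Geostrophic speed: V_g = |∂P/∂n|/(fρ) = 2.33×10⁻³/(1.41×10⁻⁴ × 1.09) = 15.2 m/s
Around a low, centrifugal force acts outward with Coriolis, so pressure-gradient force balances both:
(1/ρ)|∂P/∂n| = fV + V²/R  →  V² + fR·V − fR·V_g = 0
With fR = 1.41×10⁻⁴ × 500×10³ m = 70.4 m/s:
V = [−fR + √((fR)² + 4 fR V_g)]/2 = [−70.4 + √(70.4² + 4×70.4×15.2)]/2 = 12.8 m/s
Subgeostrophic (V < V_g = 15.2 m/s), as expected around a low.
Converting: 12.8 m/s × 3.6 = 46.2 km/h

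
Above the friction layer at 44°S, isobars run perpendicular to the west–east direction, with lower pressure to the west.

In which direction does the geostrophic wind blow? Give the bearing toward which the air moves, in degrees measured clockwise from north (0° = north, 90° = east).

180°

The pressure-gradient force points toward the west (bearing 270°).
Geostrophic balance: in the Southern Hemisphere the Coriolis force deflects motion to the left, so the geostrophic wind blows 90° to the left of the pressure-gradient force (low pressure on the right).
Rotating 270° by 90° counterclockwise gives 180° — the wind blows toward the south.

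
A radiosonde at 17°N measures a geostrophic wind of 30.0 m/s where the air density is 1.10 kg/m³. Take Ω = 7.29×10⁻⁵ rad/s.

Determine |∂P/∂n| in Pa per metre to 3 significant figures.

Coriolis parameter at 17°N:
f = 2Ω sin φ = 2 × 7.29×10⁻⁵ × sin 17° = 4.26×10⁻⁵ s⁻¹
Geostrophic balance rearranged: |∂P/∂n| = f ρ V_g
|∂P/∂n| = 4.26×10⁻⁵ × 1.10 × 30.0 = 1.41×10⁻³ Pa/m

1.41×10⁻³ Pa/m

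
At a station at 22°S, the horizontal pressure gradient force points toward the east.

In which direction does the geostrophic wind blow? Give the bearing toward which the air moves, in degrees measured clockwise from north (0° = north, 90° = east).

The pressure-gradient force points toward the east (bearing 090°).
Geostrophic balance: in the Southern Hemisphere the Coriolis force deflects motion to the left, so the geostrophic wind blows 90° to the left of the pressure-gradient force (low pressure on the right).
Rotating 090° by 90° counterclockwise gives 000° — the wind blows toward the north.

000°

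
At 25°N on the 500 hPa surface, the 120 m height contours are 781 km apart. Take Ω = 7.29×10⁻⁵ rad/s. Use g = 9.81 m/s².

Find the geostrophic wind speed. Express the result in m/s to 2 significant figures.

24 m/s

Coriolis parameter at 25°N:
f = 2Ω sin φ = 2 × 7.29×10⁻⁵ × sin 25° = 6.16×10⁻⁵ s⁻¹
Height gradient: |∂Z/∂n| = 120 m / 781000 m = 1.54×10⁻⁴
On a pressure surface, geostrophic balance gives V_g = (g/f)|∂Z/∂n|:
V_g = 9.81 × 1.54×10⁻⁴ / 6.16×10⁻⁵ = 24.5 m/s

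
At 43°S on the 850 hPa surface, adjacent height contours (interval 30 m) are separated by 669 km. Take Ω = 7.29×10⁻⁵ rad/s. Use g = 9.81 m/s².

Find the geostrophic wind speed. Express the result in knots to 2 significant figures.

Coriolis parameter at 43°S:
f = 2Ω sin φ = 2 × 7.29×10⁻⁵ × sin 43° = 9.94×10⁻⁵ s⁻¹
Height gradient: |∂Z/∂n| = 30 m / 669000 m = 4.48×10⁻⁵
On a pressure surface, geostrophic balance gives V_g = (g/f)|∂Z/∂n|:
V_g = 9.81 × 4.48×10⁻⁵ / 9.94×10⁻⁵ = 4.42 m/s
Converting: 4.42 m/s × 1.944 = 8.6 knots

8.6 knots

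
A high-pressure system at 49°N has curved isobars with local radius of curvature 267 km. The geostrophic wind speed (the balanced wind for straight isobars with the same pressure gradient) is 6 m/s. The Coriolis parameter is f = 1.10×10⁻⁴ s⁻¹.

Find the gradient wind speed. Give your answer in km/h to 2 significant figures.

Around a high, pressure-gradient force acts outward with centrifugal, so Coriolis balances both:
fV = (1/ρ)|∂P/∂n| + V²/R  →  V² − fR·V + fR·V_g = 0
With fR = 1.10×10⁻⁴ × 267×10³ m = 29.4 m/s:
V = [fR − √((fR)² − 4 fR V_g)]/2 = [29.4 − √(29.4² − 4×29.4×6)]/2 = 8.41 m/s
Supergeostrophic (V > V_g = 6 m/s), as expected around a high.
Converting: 8.41 m/s × 3.6 = 30 km/h

30 km/h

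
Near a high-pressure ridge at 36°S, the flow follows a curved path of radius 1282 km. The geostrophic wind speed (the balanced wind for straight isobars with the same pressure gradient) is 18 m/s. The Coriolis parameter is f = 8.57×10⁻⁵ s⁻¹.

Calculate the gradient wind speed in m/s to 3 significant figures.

Around a high, pressure-gradient force acts outward with centrifugal, so Coriolis balances both:
fV = (1/ρ)|∂P/∂n| + V²/R  →  V² − fR·V + fR·V_g = 0
With fR = 8.57×10⁻⁵ × 1282×10³ m = 110 m/s:
V = [fR − √((fR)² − 4 fR V_g)]/2 = [110 − √(110² − 4×110×18)]/2 = 22.7 m/s
Supergeostrophic (V > V_g = 18 m/s), as expected around a high.

22.7 m/s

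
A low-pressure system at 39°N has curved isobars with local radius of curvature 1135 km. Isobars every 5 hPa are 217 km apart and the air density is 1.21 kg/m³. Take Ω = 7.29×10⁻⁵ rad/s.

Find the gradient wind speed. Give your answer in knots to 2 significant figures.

34 knots

Coriolis parameter at 39°N:
f = 2Ω sin φ = 2 × 7.29×10⁻⁵ × sin 39° = 9.18×10⁻⁵ s⁻¹
Pressure gradient: |∂P/∂n| = 500 Pa / 217000 m = 2.30×10⁻³ Pa/m
Geostrophic speed: V_g = |∂P/∂n|/(fρ) = 2.30×10⁻³/(9.18×10⁻⁵ × 1.21) = 20.8 m/s
Around a low, centrifugal force acts outward with Coriolis, so pressure-gradient force balances both:
(1/ρ)|∂P/∂n| = fV + V²/R  →  V² + fR·V − fR·V_g = 0
With fR = 9.18×10⁻⁵ × 1135×10³ m = 104 m/s:
V = [−fR + √((fR)² + 4 fR V_g)]/2 = [−104 + √(104² + 4×104×20.8)]/2 = 17.7 m/s
Subgeostrophic (V < V_g = 20.8 m/s), as expected around a low.
Converting: 17.7 m/s × 1.944 = 34 knots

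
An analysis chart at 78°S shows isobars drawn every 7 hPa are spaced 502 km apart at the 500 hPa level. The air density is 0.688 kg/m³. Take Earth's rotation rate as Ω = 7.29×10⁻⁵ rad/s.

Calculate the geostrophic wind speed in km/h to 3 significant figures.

51.2 km/h

Coriolis parameter at 78°S:
f = 2Ω sin φ = 2 × 7.29×10⁻⁵ × sin 78° = 1.43×10⁻⁴ s⁻¹
Pressure gradient: |∂P/∂n| = 700 Pa / 502000 m = 1.39×10⁻³ Pa/m
Geostrophic balance (pressure-gradient force = Coriolis force):
V_g = (1/(fρ)) |∂P/∂n| = 1.39×10⁻³ / (1.43×10⁻⁴ × 0.688) = 14.2 m/s
Converting: 14.2 m/s × 3.6 = 51.2 km/h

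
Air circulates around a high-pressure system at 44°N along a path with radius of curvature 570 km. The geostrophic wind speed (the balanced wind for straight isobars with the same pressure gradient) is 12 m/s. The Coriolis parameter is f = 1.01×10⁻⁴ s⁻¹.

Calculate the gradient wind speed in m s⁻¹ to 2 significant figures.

17 m s⁻¹

Around a high, pressure-gradient force acts outward with centrifugal, so Coriolis balances both:
fV = (1/ρ)|∂P/∂n| + V²/R  →  V² − fR·V + fR·V_g = 0
With fR = 1.01×10⁻⁴ × 570×10³ m = 57.6 m/s:
V = [fR − √((fR)² − 4 fR V_g)]/2 = [57.6 − √(57.6² − 4×57.6×12)]/2 = 17 m/s
Supergeostrophic (V > V_g = 12 m/s), as expected around a high.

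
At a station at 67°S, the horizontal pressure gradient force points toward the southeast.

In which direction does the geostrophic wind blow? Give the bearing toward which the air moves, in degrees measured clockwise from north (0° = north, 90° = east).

The pressure-gradient force points toward the southeast (bearing 135°).
Geostrophic balance: in the Southern Hemisphere the Coriolis force deflects motion to the left, so the geostrophic wind blows 90° to the left of the pressure-gradient force (low pressure on the right).
Rotating 135° by 90° counterclockwise gives 045° — the wind blows toward the northeast.

045°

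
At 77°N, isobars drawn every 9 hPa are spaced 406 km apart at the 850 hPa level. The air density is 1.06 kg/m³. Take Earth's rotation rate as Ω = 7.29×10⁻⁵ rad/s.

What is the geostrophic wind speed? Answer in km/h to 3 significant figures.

53.0 km/h

Coriolis parameter at 77°N:
f = 2Ω sin φ = 2 × 7.29×10⁻⁵ × sin 77° = 1.42×10⁻⁴ s⁻¹
Pressure gradient: |∂P/∂n| = 900 Pa / 406000 m = 2.22×10⁻³ Pa/m
Geostrophic balance (pressure-gradient force = Coriolis force):
V_g = (1/(fρ)) |∂P/∂n| = 2.22×10⁻³ / (1.42×10⁻⁴ × 1.06) = 14.7 m/s
Converting: 14.7 m/s × 3.6 = 53.0 km/h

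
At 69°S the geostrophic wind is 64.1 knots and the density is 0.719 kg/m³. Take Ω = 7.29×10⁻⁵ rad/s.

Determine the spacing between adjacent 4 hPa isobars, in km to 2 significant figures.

Coriolis parameter at 69°S:
f = 2Ω sin φ = 2 × 7.29×10⁻⁵ × sin 69° = 1.36×10⁻⁴ s⁻¹
Wind speed in SI: 64.1 knots = 33.0 m/s
Geostrophic balance rearranged: |∂P/∂n| = f ρ V_g
|∂P/∂n| = 1.36×10⁻⁴ × 0.719 × 33.0 = 3.23×10⁻³ Pa/m
Isobar spacing: Δn = ΔP/|∂P/∂n| = 400 Pa / 3.23×10⁻³ Pa/m = 123944 m ≈ 120 km

120 km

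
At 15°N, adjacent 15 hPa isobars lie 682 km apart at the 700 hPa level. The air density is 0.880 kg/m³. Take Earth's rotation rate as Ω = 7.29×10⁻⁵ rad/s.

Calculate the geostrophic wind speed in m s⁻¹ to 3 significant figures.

66.2 m s⁻¹

Coriolis parameter at 15°N:
f = 2Ω sin φ = 2 × 7.29×10⁻⁵ × sin 15° = 3.77×10⁻⁵ s⁻¹
Pressure gradient: |∂P/∂n| = 1500 Pa / 682000 m = 2.20×10⁻³ Pa/m
Geostrophic balance (pressure-gradient force = Coriolis force):
V_g = (1/(fρ)) |∂P/∂n| = 2.20×10⁻³ / (3.77×10⁻⁵ × 0.880) = 66.2 m/s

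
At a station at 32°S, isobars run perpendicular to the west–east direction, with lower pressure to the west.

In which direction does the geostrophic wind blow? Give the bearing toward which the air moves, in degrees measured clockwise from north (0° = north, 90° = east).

180°

The pressure-gradient force points toward the west (bearing 270°).
Geostrophic balance: in the Southern Hemisphere the Coriolis force deflects motion to the left, so the geostrophic wind blows 90° to the left of the pressure-gradient force (low pressure on the right).
Rotating 270° by 90° counterclockwise gives 180° — the wind blows toward the south.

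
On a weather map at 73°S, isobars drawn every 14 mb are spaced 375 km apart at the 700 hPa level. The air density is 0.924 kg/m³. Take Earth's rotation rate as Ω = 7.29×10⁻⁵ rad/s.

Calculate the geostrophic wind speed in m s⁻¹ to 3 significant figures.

Coriolis parameter at 73°S:
f = 2Ω sin φ = 2 × 7.29×10⁻⁵ × sin 73° = 1.39×10⁻⁴ s⁻¹
Pressure gradient: |∂P/∂n| = 1400 Pa / 375000 m = 3.73×10⁻³ Pa/m
Geostrophic balance (pressure-gradient force = Coriolis force):
V_g = (1/(fρ)) |∂P/∂n| = 3.73×10⁻³ / (1.39×10⁻⁴ × 0.924) = 29.0 m/s

29.0 m s⁻¹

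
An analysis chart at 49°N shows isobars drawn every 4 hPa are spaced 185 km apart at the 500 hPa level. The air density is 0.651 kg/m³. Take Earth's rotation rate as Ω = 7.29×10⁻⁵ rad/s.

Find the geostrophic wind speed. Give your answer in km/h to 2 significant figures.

Coriolis parameter at 49°N:
f = 2Ω sin φ = 2 × 7.29×10⁻⁵ × sin 49° = 1.10×10⁻⁴ s⁻¹
Pressure gradient: |∂P/∂n| = 400 Pa / 185000 m = 2.16×10⁻³ Pa/m
Geostrophic balance (pressure-gradient force = Coriolis force):
V_g = (1/(fρ)) |∂P/∂n| = 2.16×10⁻³ / (1.10×10⁻⁴ × 0.651) = 30.2 m/s
Converting: 30.2 m/s × 3.6 = 110 km/h

110 km/h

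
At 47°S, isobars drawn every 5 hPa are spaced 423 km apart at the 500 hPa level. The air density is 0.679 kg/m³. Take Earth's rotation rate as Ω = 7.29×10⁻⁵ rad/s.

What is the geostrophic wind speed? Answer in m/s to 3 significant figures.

16.3 m/s

Coriolis parameter at 47°S:
f = 2Ω sin φ = 2 × 7.29×10⁻⁵ × sin 47° = 1.07×10⁻⁴ s⁻¹
Pressure gradient: |∂P/∂n| = 500 Pa / 423000 m = 1.18×10⁻³ Pa/m
Geostrophic balance (pressure-gradient force = Coriolis force):
V_g = (1/(fρ)) |∂P/∂n| = 1.18×10⁻³ / (1.07×10⁻⁴ × 0.679) = 16.3 m/s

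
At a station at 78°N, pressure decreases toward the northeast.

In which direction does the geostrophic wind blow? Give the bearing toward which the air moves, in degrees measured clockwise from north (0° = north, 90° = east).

The pressure-gradient force points toward the northeast (bearing 045°).
Geostrophic balance: in the Northern Hemisphere the Coriolis force deflects motion to the right, so the geostrophic wind blows 90° to the right of the pressure-gradient force (low pressure on the left).
Rotating 045° by 90° clockwise gives 135° — the wind blows toward the southeast.

135°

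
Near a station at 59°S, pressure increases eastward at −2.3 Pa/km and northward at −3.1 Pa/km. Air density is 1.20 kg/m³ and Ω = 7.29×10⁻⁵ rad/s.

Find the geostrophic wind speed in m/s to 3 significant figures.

Coriolis parameter at 59°S:
f = 2Ω sin φ = 2 × 7.29×10⁻⁵ × sin 59° = 1.25×10⁻⁴ s⁻¹
In the Southern Hemisphere f is negative: f = −1.25×10⁻⁴ s⁻¹.
Component geostrophic relations (x east, y north):
u_g = −(1/(fρ)) ∂P/∂y,  v_g = (1/(fρ)) ∂P/∂x
u_g = −(−3.1×10⁻³)/(−1.25×10⁻⁴ × 1.20) = −20.7 m/s;  v_g = (−2.3×10⁻³)/(−1.25×10⁻⁴ × 1.20) = 15.3 m/s
|V_g| = √(u_g² + v_g²) = 25.7 m/s

25.7 m/s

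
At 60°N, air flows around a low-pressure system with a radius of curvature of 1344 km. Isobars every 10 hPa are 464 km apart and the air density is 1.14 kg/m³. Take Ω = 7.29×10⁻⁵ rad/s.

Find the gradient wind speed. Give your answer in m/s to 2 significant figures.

14 m/s

Coriolis parameter at 60°N:
f = 2Ω sin φ = 2 × 7.29×10⁻⁵ × sin 60° = 1.26×10⁻⁴ s⁻¹
Pressure gradient: |∂P/∂n| = 1000 Pa / 464000 m = 2.16×10⁻³ Pa/m
Geostrophic speed: V_g = |∂P/∂n|/(fρ) = 2.16×10⁻³/(1.26×10⁻⁴ × 1.14) = 15.0 m/s
Around a low, centrifugal force acts outward with Coriolis, so pressure-gradient force balances both:
(1/ρ)|∂P/∂n| = fV + V²/R  →  V² + fR·V − fR·V_g = 0
With fR = 1.26×10⁻⁴ × 1344×10³ m = 170 m/s:
V = [−fR + √((fR)² + 4 fR V_g)]/2 = [−170 + √(170² + 4×170×15)]/2 = 13.8 m/s
Subgeostrophic (V < V_g = 15 m/s), as expected around a low.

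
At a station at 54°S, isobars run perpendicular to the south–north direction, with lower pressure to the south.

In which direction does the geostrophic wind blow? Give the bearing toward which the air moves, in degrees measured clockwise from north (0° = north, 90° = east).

The pressure-gradient force points toward the south (bearing 180°).
Geostrophic balance: in the Southern Hemisphere the Coriolis force deflects motion to the left, so the geostrophic wind blows 90° to the left of the pressure-gradient force (low pressure on the right).
Rotating 180° by 90° counterclockwise gives 090° — the wind blows toward the east.

090°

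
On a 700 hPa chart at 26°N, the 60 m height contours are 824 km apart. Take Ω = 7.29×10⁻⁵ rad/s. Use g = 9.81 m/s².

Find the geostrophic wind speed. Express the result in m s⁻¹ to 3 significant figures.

Coriolis parameter at 26°N:
f = 2Ω sin φ = 2 × 7.29×10⁻⁵ × sin 26° = 6.39×10⁻⁵ s⁻¹
Height gradient: |∂Z/∂n| = 60 m / 824000 m = 7.28×10⁻⁵
On a pressure surface, geostrophic balance gives V_g = (g/f)|∂Z/∂n|:
V_g = 9.81 × 7.28×10⁻⁵ / 6.39×10⁻⁵ = 11.2 m/s

11.2 m s⁻¹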